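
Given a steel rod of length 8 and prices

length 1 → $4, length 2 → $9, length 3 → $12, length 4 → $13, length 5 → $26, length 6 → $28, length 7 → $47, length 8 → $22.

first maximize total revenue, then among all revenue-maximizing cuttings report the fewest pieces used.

2

Let r[k] be the best obtainable value from length k. For each k, try every first piece i and keep the best of price[i] + r[k−i].
r[1] = 4
r[2] = 9
r[3] = 13  (first piece 1, then r[2]=9)
r[4] = 18  (first piece 2, then r[2]=9)
r[5] = 26
r[6] = 30  (first piece 1, then r[5]=26)
r[7] = 47
r[8] = 51  (first piece 1, then r[7]=47)
Maximum revenue is $51.
Now minimize piece count subject to staying optimal: for each k, pieces[k] = 1 + min over i with p[i]+r[k−i]=r[k] of pieces[k−i].
pieces[5] = 1
pieces[6] = 2
pieces[7] = 1
pieces[8] = 2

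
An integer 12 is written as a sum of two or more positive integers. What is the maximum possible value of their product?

81

Fill g[k] for k=2..12: at each k try every first piece i and multiply by the better of (k−i) uncut or g[k−i].
g[2] = 1×max(1,0) = 1×1 = 1
g[3] = max(1×2, 2×1) = 2
g[4] = max(1×3, 2×2, 3×1) = 4
g[5] = max(1×4, 2×3, 3×2, 4×1) = 6
g[6] = max(1×6, 2×4, 3×3, 4×2, 5×1) = 9
g[7] = max(1×9, 2×6, 3×4, 4×3, 5×2, 6×1) = 12
g[8] = max(1×12, 2×9, 3×6, …, 6×2, 7×1) = 18
g[9] = max(1×18, 2×12, 3×9, …, 7×2, 8×1) = 27
g[10] = max(1×27, 2×18, 3×12, …, 8×2, 9×1) = 36
g[11] = max(1×36, 2×27, 3×18, …, 9×2, 10×1) = 54
g[12] = max(1×54, 2×36, 3×27, …, 10×2, 11×1) = 81
One optimal split: 3 + 3 + 3 + 3; product 3×3×3×3 = 81.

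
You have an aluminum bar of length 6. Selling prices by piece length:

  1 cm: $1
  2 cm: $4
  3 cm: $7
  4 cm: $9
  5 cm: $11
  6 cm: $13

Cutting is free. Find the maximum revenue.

Let v[k] be the best obtainable value from length k. For each k, try every first piece i and keep the best of price[i] + v[k−i].
v[1] = 1
v[2] = max(1+1, 4+0) = 4
v[3] = max(1+4, 4+1, 7+0) = 7
v[4] = max(1+7, 4+4, 7+1, 9+0) = 9
v[5] = max(1+9, 4+7, 7+4, 9+1, 11+0) = 11
v[6] = max(1+11, 4+9, 7+7, 9+4, 11+1, 13+0) = 14
One optimal cutting: 3 + 3 → $7 + $7 = $14.

14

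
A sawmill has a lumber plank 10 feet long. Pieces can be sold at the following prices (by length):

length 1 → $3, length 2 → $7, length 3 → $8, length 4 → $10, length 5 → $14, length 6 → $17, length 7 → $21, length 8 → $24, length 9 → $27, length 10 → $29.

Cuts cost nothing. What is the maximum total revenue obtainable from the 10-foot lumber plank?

Consider every possible first cut. R[k] is the best of p[i]+R[k−i] over all sellable i≤k.
R[1] = 3
R[2] = max(3+3, 7+0) = 7
R[3] = max(3+7, 7+3, 8+0) = 10
R[4] = max(3+10, 7+7, 8+3, 10+0) = 14
R[5] = max(3+14, 7+10, 8+7, 10+3, 14+0) = 17
R[6] = max(3+17, 7+14, 8+10, 10+7, 14+3, 17+0) = 21
R[7] = max(3+21, 7+17, 8+14, …, 17+3, 21+0) = 24
R[8] = max(3+24, 7+21, 8+17, …, 21+3, 24+0) = 28
R[9] = max(3+28, 7+24, 8+21, …, 24+3, 27+0) = 31
R[10] = max(3+31, 7+28, 8+24, …, 27+3, 29+0) = 35
One optimal cutting: 2 + 2 + 2 + 2 + 2 → $7 + $7 + $7 + $7 + $7 = $35.

35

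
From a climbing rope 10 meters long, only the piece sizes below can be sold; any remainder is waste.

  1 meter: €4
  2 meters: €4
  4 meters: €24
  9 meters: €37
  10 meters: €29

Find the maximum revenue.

Build best[k] bottom-up: best[k] = max over allowed piece i of (p[i] + best[k−i]).
best[1] = 4
best[2] = 8  (first piece 1, then best[1]=4)
best[3] = 12  (first piece 1, then best[2]=8)
best[4] = 24
best[5] = 28  (first piece 1, then best[4]=24)
best[6] = 32  (first piece 1, then best[5]=28)
best[7] = 36  (first piece 1, then best[6]=32)
best[8] = 48  (first piece 4, then best[4]=24)
best[9] = 52  (first piece 1, then best[8]=48)
best[10] = 56  (first piece 1, then best[9]=52)
One optimal cutting: 4 + 4 + 1 + 1 → €56.

56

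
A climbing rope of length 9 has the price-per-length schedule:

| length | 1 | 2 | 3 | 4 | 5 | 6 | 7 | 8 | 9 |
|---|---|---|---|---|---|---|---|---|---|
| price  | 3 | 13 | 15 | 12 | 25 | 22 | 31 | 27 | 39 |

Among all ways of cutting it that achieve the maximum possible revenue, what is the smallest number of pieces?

5

Consider every possible first cut. r[k] is the best of p[i]+r[k−i] over all sellable i≤k.
r[1] = 3
r[2] = 13
r[3] = 16  (first piece 1, then r[2]=13)
r[4] = 26  (first piece 2, then r[2]=13)
r[5] = 29  (first piece 1, then r[4]=26)
r[6] = 39  (first piece 2, then r[4]=26)
r[7] = 42  (first piece 1, then r[6]=39)
r[8] = 52  (first piece 2, then r[6]=39)
r[9] = 55  (first piece 1, then r[8]=52)
Maximum revenue is €55.
Now minimize piece count subject to staying optimal: for each k, pieces[k] = 1 + min over i with p[i]+r[k−i]=r[k] of pieces[k−i].
pieces[6] = 3
pieces[7] = 4
pieces[8] = 4
pieces[9] = 5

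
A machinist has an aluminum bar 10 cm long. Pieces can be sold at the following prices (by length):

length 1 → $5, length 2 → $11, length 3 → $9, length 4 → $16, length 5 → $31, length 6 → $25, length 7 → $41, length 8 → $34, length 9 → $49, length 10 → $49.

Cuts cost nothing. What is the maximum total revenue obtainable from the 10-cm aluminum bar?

62

Consider every possible first cut. r[k] is the best of p[i]+r[k−i] over all sellable i≤k.
r[1] = 5
r[2] = 11
r[3] = 16  (first piece 1, then r[2]=11)
r[4] = 22  (first piece 2, then r[2]=11)
r[5] = 31
r[6] = 36  (first piece 1, then r[5]=31)
r[7] = 42  (first piece 2, then r[5]=31)
r[8] = 47  (first piece 1, then r[7]=42)
r[9] = 53  (first piece 2, then r[7]=42)
r[10] = 62  (first piece 5, then r[5]=31)
One optimal cutting: 5 + 5 → $31 + $31 = $62.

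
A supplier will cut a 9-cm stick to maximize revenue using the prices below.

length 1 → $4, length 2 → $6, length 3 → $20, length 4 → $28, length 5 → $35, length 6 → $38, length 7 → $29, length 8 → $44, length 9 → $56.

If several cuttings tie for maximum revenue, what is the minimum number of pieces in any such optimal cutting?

2

Let r[k] be the best obtainable value from length k. For each k, try every first piece i and keep the best of price[i] + r[k−i].
r[1] = 4
r[2] = max(4+4, 6+0) = 8
r[3] = max(4+8, 6+4, 20+0) = 20
r[4] = max(4+20, 6+8, 20+4, 28+0) = 28
r[5] = max(4+28, 6+20, 20+8, 28+4, 35+0) = 35
r[6] = max(4+35, 6+28, 20+20, 28+8, 35+4, 38+0) = 40
r[7] = max(4+40, 6+35, 20+28, …, 38+4, 29+0) = 48
r[8] = max(4+48, 6+40, 20+35, …, 29+4, 44+0) = 56
r[9] = max(4+56, 6+48, 20+40, …, 44+4, 56+0) = 63
Maximum revenue is $63.
Now minimize piece count subject to staying optimal: for each k, pieces[k] = 1 + min over i with p[i]+r[k−i]=r[k] of pieces[k−i].
pieces[6] = 2
pieces[7] = 2
pieces[8] = 2
pieces[9] = 2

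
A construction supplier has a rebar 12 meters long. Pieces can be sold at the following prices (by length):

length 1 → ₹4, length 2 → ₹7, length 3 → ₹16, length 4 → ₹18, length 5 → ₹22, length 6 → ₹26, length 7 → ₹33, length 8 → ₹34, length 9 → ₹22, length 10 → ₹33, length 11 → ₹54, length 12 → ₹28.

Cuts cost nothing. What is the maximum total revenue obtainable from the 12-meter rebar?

64

Consider every possible first cut. v[k] is the best of p[i]+v[k−i] over all sellable i≤k.
v[1] = 4
v[2] = max(4+4, 7+0) = 8
v[3] = max(4+8, 7+4, 16+0) = 16
v[4] = max(4+16, 7+8, 16+4, 18+0) = 20
v[5] = max(4+20, 7+16, 16+8, 18+4, 22+0) = 24
v[6] = max(4+24, 7+20, 16+16, 18+8, 22+4, 26+0) = 32
v[7] = max(4+32, 7+24, 16+20, …, 26+4, 33+0) = 36
v[8] = max(4+36, 7+32, 16+24, …, 33+4, 34+0) = 40
v[9] = max(4+40, 7+36, 16+32, …, 34+4, 22+0) = 48
v[10] = max(4+48, 7+40, 16+36, …, 22+4, 33+0) = 52
v[11] = max(4+52, 7+48, 16+40, …, 33+4, 54+0) = 56
v[12] = max(4+56, 7+52, 16+48, …, 54+4, 28+0) = 64
One optimal cutting: 3 + 3 + 3 + 3 → ₹16 + ₹16 + ₹16 + ₹16 = ₹64.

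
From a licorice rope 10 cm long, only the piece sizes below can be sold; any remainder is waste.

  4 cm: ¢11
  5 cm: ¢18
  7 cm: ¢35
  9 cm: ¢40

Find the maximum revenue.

Build r[k] bottom-up: r[k] = max over allowed piece i of (p[i] + r[k−i]).
r[1] = 0
r[2] = 0
r[3] = 0
r[4] = 11
r[5] = 18
r[6] = 18
r[7] = 35
r[8] = 35
r[9] = 40
r[10] = 40
One optimal cutting: pieces 9 with 1 cm of scrap → ¢40.

40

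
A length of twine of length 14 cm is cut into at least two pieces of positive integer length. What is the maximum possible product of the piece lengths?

162

Fill g[k] for k=2..14: at each k try every first piece i and multiply by the better of (k−i) uncut or g[k−i].
g[2] = 1·max(1,0) = 1·1 = 1
g[3] = 1·max(2,1) = 1·2 = 2
g[4] = 2·max(2,1) = 2·2 = 4
g[5] = 2·max(3,2) = 2·3 = 6
g[6] = 3·max(3,2) = 3·3 = 9
g[7] = 2·max(5,6) = 2·6 = 12
g[8] = 2·max(6,9) = 2·9 = 18
g[9] = 3·max(6,9) = 3·9 = 27
g[10] = 2·max(8,18) = 2·18 = 36
g[11] = 2·max(9,27) = 2·27 = 54
g[12] = 3·max(9,27) = 3·27 = 81
g[13] = 2·max(11,54) = 2·54 = 108
g[14] = 2·max(12,81) = 2·81 = 162
One optimal split: 3 + 3 + 3 + 3 + 2; product 3·3·3·3·2 = 162.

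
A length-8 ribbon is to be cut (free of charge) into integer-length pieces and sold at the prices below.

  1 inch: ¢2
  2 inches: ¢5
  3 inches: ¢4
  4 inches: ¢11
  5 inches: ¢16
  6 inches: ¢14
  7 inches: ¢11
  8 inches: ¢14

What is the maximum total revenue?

23

Let r[k] be the best obtainable value from length k. For each k, try every first piece i and keep the best of price[i] + r[k−i].
r[1] = 2
r[2] = 5
r[3] = 7  (first piece 1, then r[2]=5)
r[4] = 11
r[5] = 16
r[6] = 18  (first piece 1, then r[5]=16)
r[7] = 21  (first piece 2, then r[5]=16)
r[8] = 23  (first piece 1, then r[7]=21)
One optimal cutting: 5 + 2 + 1 → ¢16 + ¢5 + ¢2 = ¢23.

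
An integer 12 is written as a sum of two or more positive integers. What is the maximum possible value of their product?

81

Let P[k] be the best product for length k (with at least one cut). For each first piece i, the rest contributes max(k−i, P[k−i]).
P[2] = 1·max(1,0) = 1·1 = 1
P[3] = 1·max(2,1) = 1·2 = 2
P[4] = 2·max(2,1) = 2·2 = 4
P[5] = 2·max(3,2) = 2·3 = 6
P[6] = 3·max(3,2) = 3·3 = 9
P[7] = 2·max(5,6) = 2·6 = 12
P[8] = 2·max(6,9) = 2·9 = 18
P[9] = 3·max(6,9) = 3·9 = 27
P[10] = 2·max(8,18) = 2·18 = 36
P[11] = 2·max(9,27) = 2·27 = 54
P[12] = 3·max(9,27) = 3·27 = 81
One optimal split: 3 + 3 + 3 + 3; product 3·3·3·3 = 81.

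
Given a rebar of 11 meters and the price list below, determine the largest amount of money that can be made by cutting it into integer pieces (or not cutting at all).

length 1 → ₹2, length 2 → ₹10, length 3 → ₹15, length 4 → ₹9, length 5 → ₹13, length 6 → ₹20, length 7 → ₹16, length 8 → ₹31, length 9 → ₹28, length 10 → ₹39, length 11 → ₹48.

55

Build r[k] bottom-up: r[k] = max over allowed piece i of (p[i] + r[k−i]).
r[1] = 2
r[2] = 10
r[3] = 15
r[4] = 20  (first piece 2, then r[2]=10)
r[5] = 25  (first piece 2, then r[3]=15)
r[6] = 30  (first piece 2, then r[4]=20)
r[7] = 35  (first piece 2, then r[5]=25)
r[8] = 40  (first piece 2, then r[6]=30)
r[9] = 45  (first piece 2, then r[7]=35)
r[10] = 50  (first piece 2, then r[8]=40)
r[11] = 55  (first piece 2, then r[9]=45)
One optimal cutting: 3 + 2 + 2 + 2 + 2 → ₹15 + ₹10 + ₹10 + ₹10 + ₹10 = ₹55.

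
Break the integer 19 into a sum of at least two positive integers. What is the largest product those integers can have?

Let g[k] be the best product for length k (with at least one cut). For each first piece i, the rest contributes max(k−i, g[k−i]).
g[2] = 1×max(1,0) = 1×1 = 1
g[3] = 1×max(2,1) = 1×2 = 2
g[4] = 2×max(2,1) = 2×2 = 4
g[5] = 2×max(3,2) = 2×3 = 6
g[6] = 3×max(3,2) = 3×3 = 9
g[7] = 2×max(5,6) = 2×6 = 12
g[8] = 2×max(6,9) = 2×9 = 18
g[9] = 3×max(6,9) = 3×9 = 27
g[10] = 2×max(8,18) = 2×18 = 36
g[11] = 2×max(9,27) = 2×27 = 54
g[12] = 3×max(9,27) = 3×27 = 81
g[13] = 2×max(11,54) = 2×54 = 108
g[14] = 2×max(12,81) = 2×81 = 162
g[15] = 3×max(12,81) = 3×81 = 243
g[16] = 2×max(14,162) = 2×162 = 324
g[17] = 2×max(15,243) = 2×243 = 486
g[18] = 3×max(15,243) = 3×243 = 729
g[19] = 2×max(17,486) = 2×486 = 972
One optimal split: 3 + 3 + 3 + 3 + 3 + 2 + 2; product 3×3×3×3×3×2×2 = 972.

972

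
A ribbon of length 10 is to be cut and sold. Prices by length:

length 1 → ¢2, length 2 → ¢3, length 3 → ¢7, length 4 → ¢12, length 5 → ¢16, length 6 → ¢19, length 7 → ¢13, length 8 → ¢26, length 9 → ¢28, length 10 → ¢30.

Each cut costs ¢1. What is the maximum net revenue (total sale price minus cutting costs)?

Let net[k] be the best obtainable value from length k. For each k, try every first piece i and keep the best of price[i] + net[k−i] minus the 1 cut fee when i<k.
net[1] = 2
net[2] = max(2+2-1, 3+0) = 3
net[3] = max(2+3-1, 3+2-1, 7+0) = 7
net[4] = max(2+7-1, 3+3-1, 7+2-1, 12+0) = 12
net[5] = max(2+12-1, 3+7-1, 7+3-1, 12+2-1, 16+0) = 16
net[6] = max(2+16-1, 3+12-1, 7+7-1, 12+3-1, 16+2-1, 19+0) = 19
net[7] = max(2+19-1, 3+16-1, 7+12-1, …, 19+2-1, 13+0) = 20
net[8] = max(2+20-1, 3+19-1, 7+16-1, …, 13+2-1, 26+0) = 26
net[9] = max(2+26-1, 3+20-1, 7+19-1, …, 26+2-1, 28+0) = 28
net[10] = max(2+28-1, 3+26-1, 7+20-1, …, 28+2-1, 30+0) = 31
One optimal plan: pieces 5 + 5 (1 cut) → ¢32 − ¢1 = ¢31.

31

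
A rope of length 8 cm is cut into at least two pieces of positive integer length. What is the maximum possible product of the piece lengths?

18

Define f[k] = max over 1≤i<k of i · max(k−i, f[k−i]); the inner max lets the remainder stay uncut if that's better.
f[2] = 1*max(1,0) = 1*1 = 1
f[3] = max(1*2, 2*1) = 2
f[4] = max(1*3, 2*2, 3*1) = 4
f[5] = max(1*4, 2*3, 3*2, 4*1) = 6
f[6] = max(1*6, 2*4, 3*3, 4*2, 5*1) = 9
f[7] = max(1*9, 2*6, 3*4, 4*3, 5*2, 6*1) = 12
f[8] = max(1*12, 2*9, 3*6, …, 6*2, 7*1) = 18
One optimal split: 3 + 3 + 2; product 3*3*2 = 18.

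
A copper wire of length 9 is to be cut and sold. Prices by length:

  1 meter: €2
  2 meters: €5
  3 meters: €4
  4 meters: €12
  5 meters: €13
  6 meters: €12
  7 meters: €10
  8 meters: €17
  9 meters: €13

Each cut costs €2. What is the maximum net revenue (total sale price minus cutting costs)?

23

Build net[k] bottom-up: net[k] = max over allowed piece i of (p[i] + net[k−i]) − 2 per cut.
net[1] = 2
net[2] = max(2+2-2, 5+0) = 5
net[3] = max(2+5-2, 5+2-2, 4+0) = 5
net[4] = max(2+5-2, 5+5-2, 4+2-2, 12+0) = 12
net[5] = max(2+12-2, 5+5-2, 4+5-2, 12+2-2, 13+0) = 13
net[6] = max(2+13-2, 5+12-2, 4+5-2, 12+5-2, 13+2-2, 12+0) = 15
net[7] = max(2+15-2, 5+13-2, 4+12-2, …, 12+2-2, 10+0) = 16
net[8] = max(2+16-2, 5+15-2, 4+13-2, …, 10+2-2, 17+0) = 22
net[9] = max(2+22-2, 5+16-2, 4+15-2, …, 17+2-2, 13+0) = 23
One optimal plan: pieces 5 + 4 (1 cut) → €25 − €2 = €23.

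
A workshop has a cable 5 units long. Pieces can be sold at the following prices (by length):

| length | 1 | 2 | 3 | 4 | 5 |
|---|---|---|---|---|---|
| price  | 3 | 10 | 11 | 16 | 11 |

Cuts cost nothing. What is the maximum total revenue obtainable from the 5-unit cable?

Build v[k] bottom-up: v[k] = max over allowed piece i of (p[i] + v[k−i]).
v[1] = 3
v[2] = 10
v[3] = 13  (first piece 1, then v[2]=10)
v[4] = 20  (first piece 2, then v[2]=10)
v[5] = 23  (first piece 1, then v[4]=20)
One optimal cutting: 2 + 2 + 1 → €10 + €10 + €3 = €23.

23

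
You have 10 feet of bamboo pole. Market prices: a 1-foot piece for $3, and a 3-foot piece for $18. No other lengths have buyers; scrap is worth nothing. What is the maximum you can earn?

57

Consider every possible first cut. r[k] is the best of p[i]+r[k−i] over all sellable i≤k.
r[1] = 3
r[2] = 6  (first piece 1, then r[1]=3)
r[3] = 18
r[4] = 21  (first piece 1, then r[3]=18)
r[5] = 24  (first piece 1, then r[4]=21)
r[6] = 36  (first piece 3, then r[3]=18)
r[7] = 39  (first piece 1, then r[6]=36)
r[8] = 42  (first piece 1, then r[7]=39)
r[9] = 54  (first piece 3, then r[6]=36)
r[10] = 57  (first piece 1, then r[9]=54)
One optimal cutting: 3 + 3 + 3 + 1 → $57.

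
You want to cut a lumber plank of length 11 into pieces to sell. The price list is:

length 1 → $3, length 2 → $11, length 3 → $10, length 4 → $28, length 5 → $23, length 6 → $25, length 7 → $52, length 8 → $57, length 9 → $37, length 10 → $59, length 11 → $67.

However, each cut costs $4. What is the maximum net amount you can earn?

Let v[k] be the best obtainable value from length k. For each k, try every first piece i and keep the best of price[i] + v[k−i] minus the 4 cut fee when i<k.
v[1] = 3
v[2] = max(3+3-4, 11+0) = 11
v[3] = max(3+11-4, 11+3-4, 10+0) = 10
v[4] = max(3+10-4, 11+11-4, 10+3-4, 28+0) = 28
v[5] = max(3+28-4, 11+10-4, 10+11-4, 28+3-4, 23+0) = 27
v[6] = max(3+27-4, 11+28-4, 10+10-4, 28+11-4, 23+3-4, 25+0) = 35
v[7] = max(3+35-4, 11+27-4, 10+28-4, …, 25+3-4, 52+0) = 52
v[8] = max(3+52-4, 11+35-4, 10+27-4, …, 52+3-4, 57+0) = 57
v[9] = max(3+57-4, 11+52-4, 10+35-4, …, 57+3-4, 37+0) = 59
v[10] = max(3+59-4, 11+57-4, 10+52-4, …, 37+3-4, 59+0) = 64
v[11] = max(3+64-4, 11+59-4, 10+57-4, …, 59+3-4, 67+0) = 76
One optimal plan: pieces 7 + 4 (1 cut) → $80 − $4 = $76.

76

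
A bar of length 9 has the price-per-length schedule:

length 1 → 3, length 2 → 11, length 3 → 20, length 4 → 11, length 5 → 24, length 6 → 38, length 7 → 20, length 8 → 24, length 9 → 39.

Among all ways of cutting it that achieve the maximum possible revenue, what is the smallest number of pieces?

3

Consider every possible first cut. r[k] is the best of p[i]+r[k−i] over all sellable i≤k.
r[1] = 3
r[2] = max(3+3, 11+0) = 11
r[3] = max(3+11, 11+3, 20+0) = 20
r[4] = max(3+20, 11+11, 20+3, 11+0) = 23
r[5] = max(3+23, 11+20, 20+11, 11+3, 24+0) = 31
r[6] = max(3+31, 11+23, 20+20, 11+11, 24+3, 38+0) = 40
r[7] = max(3+40, 11+31, 20+23, …, 38+3, 20+0) = 43
r[8] = max(3+43, 11+40, 20+31, …, 20+3, 24+0) = 51
r[9] = max(3+51, 11+43, 20+40, …, 24+3, 39+0) = 60
Maximum revenue is 60.
Now minimize piece count subject to staying optimal: for each k, pieces[k] = 1 + min over i with p[i]+r[k−i]=r[k] of pieces[k−i].
pieces[6] = 2
pieces[7] = 3
pieces[8] = 3
pieces[9] = 3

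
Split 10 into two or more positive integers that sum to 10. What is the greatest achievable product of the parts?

36

Fill prod[k] for k=2..10: at each k try every first piece i and multiply by the better of (k−i) uncut or prod[k−i].
prod[2] = 1·max(1,0) = 1·1 = 1
prod[3] = 1·max(2,1) = 1·2 = 2
prod[4] = 2·max(2,1) = 2·2 = 4
prod[5] = 2·max(3,2) = 2·3 = 6
prod[6] = 3·max(3,2) = 3·3 = 9
prod[7] = 2·max(5,6) = 2·6 = 12
prod[8] = 2·max(6,9) = 2·9 = 18
prod[9] = 3·max(6,9) = 3·9 = 27
prod[10] = 2·max(8,18) = 2·18 = 36
One optimal split: 3 + 3 + 2 + 2; product 3·3·2·2 = 36.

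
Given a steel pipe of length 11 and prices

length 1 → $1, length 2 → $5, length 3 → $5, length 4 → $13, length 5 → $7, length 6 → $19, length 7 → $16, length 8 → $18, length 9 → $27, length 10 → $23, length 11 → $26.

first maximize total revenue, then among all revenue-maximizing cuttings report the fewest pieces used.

Let r[k] be the best obtainable value from length k. For each k, try every first piece i and keep the best of price[i] + r[k−i].
r[1] = 1
r[2] = 5
r[3] = 6  (first piece 1, then r[2]=5)
r[4] = 13
r[5] = 14  (first piece 1, then r[4]=13)
r[6] = 19
r[7] = 20  (first piece 1, then r[6]=19)
r[8] = 26  (first piece 4, then r[4]=13)
r[9] = 27  (first piece 1, then r[8]=26)
r[10] = 32  (first piece 4, then r[6]=19)
r[11] = 33  (first piece 1, then r[10]=32)
Maximum revenue is $33.
Now minimize piece count subject to staying optimal: for each k, pieces[k] = 1 + min over i with p[i]+r[k−i]=r[k] of pieces[k−i].
pieces[8] = 2
pieces[9] = 1
pieces[10] = 2
pieces[11] = 3

3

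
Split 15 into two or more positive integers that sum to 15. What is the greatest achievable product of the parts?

243

Fill g[k] for k=2..15: at each k try every first piece i and multiply by the better of (k−i) uncut or g[k−i].
g[2] = 1*max(1,0) = 1*1 = 1
g[3] = 1*max(2,1) = 1*2 = 2
g[4] = 2*max(2,1) = 2*2 = 4
g[5] = 2*max(3,2) = 2*3 = 6
g[6] = 3*max(3,2) = 3*3 = 9
g[7] = 2*max(5,6) = 2*6 = 12
g[8] = 2*max(6,9) = 2*9 = 18
g[9] = 3*max(6,9) = 3*9 = 27
g[10] = 2*max(8,18) = 2*18 = 36
g[11] = 2*max(9,27) = 2*27 = 54
g[12] = 3*max(9,27) = 3*27 = 81
g[13] = 2*max(11,54) = 2*54 = 108
g[14] = 2*max(12,81) = 2*81 = 162
g[15] = 3*max(12,81) = 3*81 = 243
One optimal split: 3 + 3 + 3 + 3 + 3; product 3*3*3*3*3 = 243.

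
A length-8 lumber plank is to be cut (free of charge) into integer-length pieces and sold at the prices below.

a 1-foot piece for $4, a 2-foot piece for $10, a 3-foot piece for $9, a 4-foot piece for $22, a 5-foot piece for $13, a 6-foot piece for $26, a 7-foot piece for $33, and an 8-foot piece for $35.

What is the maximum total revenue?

Let best[k] be the best obtainable value from length k. For each k, try every first piece i and keep the best of price[i] + best[k−i].
best[1] = 4
best[2] = max(4+4, 10+0) = 10
best[3] = max(4+10, 10+4, 9+0) = 14
best[4] = max(4+14, 10+10, 9+4, 22+0) = 22
best[5] = max(4+22, 10+14, 9+10, 22+4, 13+0) = 26
best[6] = max(4+26, 10+22, 9+14, 22+10, 13+4, 26+0) = 32
best[7] = max(4+32, 10+26, 9+22, …, 26+4, 33+0) = 36
best[8] = max(4+36, 10+32, 9+26, …, 33+4, 35+0) = 44
One optimal cutting: 4 + 4 → $22 + $22 = $44.

44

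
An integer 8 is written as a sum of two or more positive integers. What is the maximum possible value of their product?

Let prod[k] be the best product for length k (with at least one cut). For each first piece i, the rest contributes max(k−i, prod[k−i]).
Small cases: prod[2]=1.
prod[3] = max(1×2, 2×1) = 2
prod[4] = max(1×3, 2×2, 3×1) = 4
prod[5] = max(1×4, 2×3, 3×2, 4×1) = 6
prod[6] = max(1×6, 2×4, 3×3, 4×2, 5×1) = 9
prod[7] = max(1×9, 2×6, 3×4, 4×3, 5×2, 6×1) = 12
prod[8] = max(1×12, 2×9, 3×6, …, 6×2, 7×1) = 18
One optimal split: 3 + 3 + 2; product 3×3×2 = 18.

18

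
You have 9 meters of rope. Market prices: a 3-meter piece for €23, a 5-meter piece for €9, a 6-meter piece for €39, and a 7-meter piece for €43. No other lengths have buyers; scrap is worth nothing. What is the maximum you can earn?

Consider every possible first cut. r[k] is the best of p[i]+r[k−i] over all sellable i≤k.
r[1] = 0
r[2] = 0
r[3] = 23
r[4] = 23
r[5] = max(23+0, 9+0) = 23
r[6] = max(23+23, 9+0, 39+0) = 46
r[7] = max(23+23, 9+0, 39+0, 43+0) = 46
r[8] = max(23+23, 9+23, 39+0, 43+0) = 46
r[9] = max(23+46, 9+23, 39+23, 43+0) = 69
One optimal cutting: 3 + 3 + 3 → €69.

69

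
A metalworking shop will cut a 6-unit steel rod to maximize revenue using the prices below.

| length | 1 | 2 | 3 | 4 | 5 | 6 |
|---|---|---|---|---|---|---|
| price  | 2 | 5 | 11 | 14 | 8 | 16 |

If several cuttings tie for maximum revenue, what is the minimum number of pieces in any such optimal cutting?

2

Consider every possible first cut. r[k] is the best of p[i]+r[k−i] over all sellable i≤k.
r[1] = 2
r[2] = 5
r[3] = 11
r[4] = 14
r[5] = 16  (first piece 1, then r[4]=14)
r[6] = 22  (first piece 3, then r[3]=11)
Maximum revenue is $22.
Now minimize piece count subject to staying optimal: for each k, pieces[k] = 1 + min over i with p[i]+r[k−i]=r[k] of pieces[k−i].
pieces[3] = 1
pieces[4] = 1
pieces[5] = 2
pieces[6] = 2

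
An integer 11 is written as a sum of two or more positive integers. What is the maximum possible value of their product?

54

Define prod[k] = max over 1≤i<k of i · max(k−i, prod[k−i]); the inner max lets the remainder stay uncut if that's better.
prod[2] = 1*max(1,0) = 1*1 = 1
prod[3] = 1*max(2,1) = 1*2 = 2
prod[4] = 2*max(2,1) = 2*2 = 4
prod[5] = 2*max(3,2) = 2*3 = 6
prod[6] = 3*max(3,2) = 3*3 = 9
prod[7] = 2*max(5,6) = 2*6 = 12
prod[8] = 2*max(6,9) = 2*9 = 18
prod[9] = 3*max(6,9) = 3*9 = 27
prod[10] = 2*max(8,18) = 2*18 = 36
prod[11] = 2*max(9,27) = 2*27 = 54
One optimal split: 3 + 3 + 3 + 2; product 3*3*3*2 = 54.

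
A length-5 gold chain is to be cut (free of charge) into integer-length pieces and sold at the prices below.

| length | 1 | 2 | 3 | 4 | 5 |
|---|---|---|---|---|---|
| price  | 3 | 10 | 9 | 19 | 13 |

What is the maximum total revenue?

23

Build R[k] bottom-up: R[k] = max over allowed piece i of (p[i] + R[k−i]).
R[1] = 3
R[2] = max(3+3, 10+0) = 10
R[3] = max(3+10, 10+3, 9+0) = 13
R[4] = max(3+13, 10+10, 9+3, 19+0) = 20
R[5] = max(3+20, 10+13, 9+10, 19+3, 13+0) = 23
One optimal cutting: 2 + 2 + 1 → $10 + $10 + $3 = $23.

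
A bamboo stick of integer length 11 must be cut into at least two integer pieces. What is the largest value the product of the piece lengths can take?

54

Fill prod[k] for k=2..11: at each k try every first piece i and multiply by the better of (k−i) uncut or prod[k−i].
prod[2] = 1×max(1,0) = 1×1 = 1
prod[3] = 1×max(2,1) = 1×2 = 2
prod[4] = 2×max(2,1) = 2×2 = 4
prod[5] = 2×max(3,2) = 2×3 = 6
prod[6] = 3×max(3,2) = 3×3 = 9
prod[7] = 2×max(5,6) = 2×6 = 12
prod[8] = 2×max(6,9) = 2×9 = 18
prod[9] = 3×max(6,9) = 3×9 = 27
prod[10] = 2×max(8,18) = 2×18 = 36
prod[11] = 2×max(9,27) = 2×27 = 54
One optimal split: 3 + 3 + 3 + 2; product 3×3×3×2 = 54.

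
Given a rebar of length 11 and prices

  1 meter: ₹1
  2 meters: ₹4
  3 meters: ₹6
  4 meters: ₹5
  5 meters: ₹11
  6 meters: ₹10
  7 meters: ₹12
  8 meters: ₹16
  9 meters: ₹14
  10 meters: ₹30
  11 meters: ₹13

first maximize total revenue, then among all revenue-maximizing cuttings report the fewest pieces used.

2

Consider every possible first cut. r[k] is the best of p[i]+r[k−i] over all sellable i≤k.
r[1] = 1
r[2] = max(1+1, 4+0) = 4
r[3] = max(1+4, 4+1, 6+0) = 6
r[4] = max(1+6, 4+4, 6+1, 5+0) = 8
r[5] = max(1+8, 4+6, 6+4, 5+1, 11+0) = 11
r[6] = max(1+11, 4+8, 6+6, 5+4, 11+1, 10+0) = 12
r[7] = max(1+12, 4+11, 6+8, …, 10+1, 12+0) = 15
r[8] = max(1+15, 4+12, 6+11, …, 12+1, 16+0) = 17
r[9] = max(1+17, 4+15, 6+12, …, 16+1, 14+0) = 19
r[10] = max(1+19, 4+17, 6+15, …, 14+1, 30+0) = 30
r[11] = max(1+30, 4+19, 6+17, …, 30+1, 13+0) = 31
Maximum revenue is ₹31.
Now minimize piece count subject to staying optimal: for each k, pieces[k] = 1 + min over i with p[i]+r[k−i]=r[k] of pieces[k−i].
pieces[8] = 2
pieces[9] = 3
pieces[10] = 1
pieces[11] = 2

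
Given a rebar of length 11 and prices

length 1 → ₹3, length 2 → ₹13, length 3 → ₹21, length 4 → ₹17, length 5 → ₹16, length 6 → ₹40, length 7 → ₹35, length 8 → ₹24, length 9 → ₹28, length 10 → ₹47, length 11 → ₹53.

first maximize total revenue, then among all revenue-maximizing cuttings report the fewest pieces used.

4

Build r[k] bottom-up: r[k] = max over allowed piece i of (p[i] + r[k−i]).
r[1] = 3
r[2] = max(3+3, 13+0) = 13
r[3] = max(3+13, 13+3, 21+0) = 21
r[4] = max(3+21, 13+13, 21+3, 17+0) = 26
r[5] = max(3+26, 13+21, 21+13, 17+3, 16+0) = 34
r[6] = max(3+34, 13+26, 21+21, 17+13, 16+3, 40+0) = 42
r[7] = max(3+42, 13+34, 21+26, …, 40+3, 35+0) = 47
r[8] = max(3+47, 13+42, 21+34, …, 35+3, 24+0) = 55
r[9] = max(3+55, 13+47, 21+42, …, 24+3, 28+0) = 63
r[10] = max(3+63, 13+55, 21+47, …, 28+3, 47+0) = 68
r[11] = max(3+68, 13+63, 21+55, …, 47+3, 53+0) = 76
Maximum revenue is ₹76.
Now minimize piece count subject to staying optimal: for each k, pieces[k] = 1 + min over i with p[i]+r[k−i]=r[k] of pieces[k−i].
pieces[8] = 3
pieces[9] = 3
pieces[10] = 4
pieces[11] = 4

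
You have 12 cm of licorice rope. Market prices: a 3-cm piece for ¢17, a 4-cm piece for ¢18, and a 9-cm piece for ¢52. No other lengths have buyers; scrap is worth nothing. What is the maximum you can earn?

Build f[k] bottom-up: f[k] = max over allowed piece i of (p[i] + f[k−i]).
f[1] = 0
f[2] = 0
f[3] = 17
f[4] = 18
f[5] = 18
f[6] = 34  (first piece 3, then f[3]=17)
f[7] = 35  (first piece 3, then f[4]=18)
f[8] = 36  (first piece 4, then f[4]=18)
f[9] = 52
f[10] = 52
f[11] = 53  (first piece 3, then f[8]=36)
f[12] = 69  (first piece 3, then f[9]=52)
One optimal cutting: 9 + 3 → ¢69.

69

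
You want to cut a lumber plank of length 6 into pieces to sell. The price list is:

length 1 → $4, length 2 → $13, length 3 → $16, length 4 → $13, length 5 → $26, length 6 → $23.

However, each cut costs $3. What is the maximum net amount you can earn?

Build net[k] bottom-up: net[k] = max over allowed piece i of (p[i] + net[k−i]) − 3 per cut.
net[1] = 4
net[2] = 13
net[3] = 16
net[4] = 23  (first piece 2, then net[2]=13)
net[5] = 26  (first piece 2, then net[3]=16)
net[6] = 33  (first piece 2, then net[4]=23)
One optimal plan: pieces 2 + 2 + 2 (2 cuts) → $39 − $6 = $33.

33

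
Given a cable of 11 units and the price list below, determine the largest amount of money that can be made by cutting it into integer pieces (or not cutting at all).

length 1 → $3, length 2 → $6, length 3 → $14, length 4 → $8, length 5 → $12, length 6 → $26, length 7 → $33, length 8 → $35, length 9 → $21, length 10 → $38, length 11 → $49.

50

Build r[k] bottom-up: r[k] = max over allowed piece i of (p[i] + r[k−i]).
r[1] = 3
r[2] = max(3+3, 6+0) = 6
r[3] = max(3+6, 6+3, 14+0) = 14
r[4] = max(3+14, 6+6, 14+3, 8+0) = 17
r[5] = max(3+17, 6+14, 14+6, 8+3, 12+0) = 20
r[6] = max(3+20, 6+17, 14+14, 8+6, 12+3, 26+0) = 28
r[7] = max(3+28, 6+20, 14+17, …, 26+3, 33+0) = 33
r[8] = max(3+33, 6+28, 14+20, …, 33+3, 35+0) = 36
r[9] = max(3+36, 6+33, 14+28, …, 35+3, 21+0) = 42
r[10] = max(3+42, 6+36, 14+33, …, 21+3, 38+0) = 47
r[11] = max(3+47, 6+42, 14+36, …, 38+3, 49+0) = 50
One optimal cutting: 7 + 3 + 1 → $33 + $14 + $3 = $50.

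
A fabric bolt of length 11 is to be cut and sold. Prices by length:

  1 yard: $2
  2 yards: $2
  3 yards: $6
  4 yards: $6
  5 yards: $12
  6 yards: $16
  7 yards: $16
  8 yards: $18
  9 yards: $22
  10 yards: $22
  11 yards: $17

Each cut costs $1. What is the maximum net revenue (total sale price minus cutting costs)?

Consider every possible first cut. v[k] is the best of p[i]+v[k−i] over all sellable i≤k, charging 1 whenever i<k.
v[1] = 2
v[2] = max(2+2-1, 2+0) = 3
v[3] = max(2+3-1, 2+2-1, 6+0) = 6
v[4] = max(2+6-1, 2+3-1, 6+2-1, 6+0) = 7
v[5] = max(2+7-1, 2+6-1, 6+3-1, 6+2-1, 12+0) = 12
v[6] = max(2+12-1, 2+7-1, 6+6-1, 6+3-1, 12+2-1, 16+0) = 16
v[7] = max(2+16-1, 2+12-1, 6+7-1, …, 16+2-1, 16+0) = 17
v[8] = max(2+17-1, 2+16-1, 6+12-1, …, 16+2-1, 18+0) = 18
v[9] = max(2+18-1, 2+17-1, 6+16-1, …, 18+2-1, 22+0) = 22
v[10] = max(2+22-1, 2+18-1, 6+17-1, …, 22+2-1, 22+0) = 23
v[11] = max(2+23-1, 2+22-1, 6+18-1, …, 22+2-1, 17+0) = 27
One optimal plan: pieces 6 + 5 (1 cut) → $28 − $1 = $27.

27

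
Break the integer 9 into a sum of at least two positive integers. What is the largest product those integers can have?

27

Let P[k] be the best product for length k (with at least one cut). For each first piece i, the rest contributes max(k−i, P[k−i]).
Small cases: P[2]=1.
P[3] = max(1*2, 2*1) = 2
P[4] = max(1*3, 2*2, 3*1) = 4
P[5] = max(1*4, 2*3, 3*2, 4*1) = 6
P[6] = max(1*6, 2*4, 3*3, 4*2, 5*1) = 9
P[7] = max(1*9, 2*6, 3*4, 4*3, 5*2, 6*1) = 12
P[8] = max(1*12, 2*9, 3*6, …, 6*2, 7*1) = 18
P[9] = max(1*18, 2*12, 3*9, …, 7*2, 8*1) = 27
One optimal split: 3 + 3 + 3; product 3*3*3 = 27.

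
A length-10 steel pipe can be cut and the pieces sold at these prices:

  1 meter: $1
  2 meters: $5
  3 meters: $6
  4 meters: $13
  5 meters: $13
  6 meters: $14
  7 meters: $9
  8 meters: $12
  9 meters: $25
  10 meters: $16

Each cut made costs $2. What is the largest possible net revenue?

Consider every possible first cut. r[k] is the best of p[i]+r[k−i] over all sellable i≤k, charging 2 whenever i<k.
r[1] = 1
r[2] = max(1+1-2, 5+0) = 5
r[3] = max(1+5-2, 5+1-2, 6+0) = 6
r[4] = max(1+6-2, 5+5-2, 6+1-2, 13+0) = 13
r[5] = max(1+13-2, 5+6-2, 6+5-2, 13+1-2, 13+0) = 13
r[6] = max(1+13-2, 5+13-2, 6+6-2, 13+5-2, 13+1-2, 14+0) = 16
r[7] = max(1+16-2, 5+13-2, 6+13-2, …, 14+1-2, 9+0) = 17
r[8] = max(1+17-2, 5+16-2, 6+13-2, …, 9+1-2, 12+0) = 24
r[9] = max(1+24-2, 5+17-2, 6+16-2, …, 12+1-2, 25+0) = 25
r[10] = max(1+25-2, 5+24-2, 6+17-2, …, 25+1-2, 16+0) = 27
One optimal plan: pieces 4 + 4 + 2 (2 cuts) → $31 − $4 = $27.

27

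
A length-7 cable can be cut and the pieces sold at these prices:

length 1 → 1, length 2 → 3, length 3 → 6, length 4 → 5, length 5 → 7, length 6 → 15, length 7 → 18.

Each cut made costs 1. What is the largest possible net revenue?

18

Build net[k] bottom-up: net[k] = max over allowed piece i of (p[i] + net[k−i]) − 1 per cut.
net[1] = 1
net[2] = max(1+1-1, 3+0) = 3
net[3] = max(1+3-1, 3+1-1, 6+0) = 6
net[4] = max(1+6-1, 3+3-1, 6+1-1, 5+0) = 6
net[5] = max(1+6-1, 3+6-1, 6+3-1, 5+1-1, 7+0) = 8
net[6] = max(1+8-1, 3+6-1, 6+6-1, 5+3-1, 7+1-1, 15+0) = 15
net[7] = max(1+15-1, 3+8-1, 6+6-1, …, 15+1-1, 18+0) = 18
Best is to make no cuts and sell whole for 18.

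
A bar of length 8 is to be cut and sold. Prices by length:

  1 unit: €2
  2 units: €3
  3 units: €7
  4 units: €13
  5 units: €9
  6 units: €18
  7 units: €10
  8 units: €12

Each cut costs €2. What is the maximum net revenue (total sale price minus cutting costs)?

Let net[k] be the best obtainable value from length k. For each k, try every first piece i and keep the best of price[i] + net[k−i] minus the 2 cut fee when i<k.
net[1] = 2
net[2] = 3
net[3] = 7
net[4] = 13
net[5] = 13  (first piece 1, then net[4]=13)
net[6] = 18
net[7] = 18  (first piece 1, then net[6]=18)
net[8] = 24  (first piece 4, then net[4]=13)
One optimal plan: pieces 4 + 4 (1 cut) → €26 − €2 = €24.

24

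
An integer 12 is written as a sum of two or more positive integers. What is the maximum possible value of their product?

81

Fill m[k] for k=2..12: at each k try every first piece i and multiply by the better of (k−i) uncut or m[k−i].
m[2] = 1·max(1,0) = 1·1 = 1
m[3] = 1·max(2,1) = 1·2 = 2
m[4] = 2·max(2,1) = 2·2 = 4
m[5] = 2·max(3,2) = 2·3 = 6
m[6] = 3·max(3,2) = 3·3 = 9
m[7] = 2·max(5,6) = 2·6 = 12
m[8] = 2·max(6,9) = 2·9 = 18
m[9] = 3·max(6,9) = 3·9 = 27
m[10] = 2·max(8,18) = 2·18 = 36
m[11] = 2·max(9,27) = 2·27 = 54
m[12] = 3·max(9,27) = 3·27 = 81
One optimal split: 3 + 3 + 3 + 3; product 3·3·3·3 = 81.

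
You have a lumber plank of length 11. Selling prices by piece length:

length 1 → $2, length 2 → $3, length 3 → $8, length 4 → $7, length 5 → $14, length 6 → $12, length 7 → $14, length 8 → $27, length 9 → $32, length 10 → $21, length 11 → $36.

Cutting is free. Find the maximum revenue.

36

Let R[k] be the best obtainable value from length k. For each k, try every first piece i and keep the best of price[i] + R[k−i].
R[1] = 2
R[2] = max(2+2, 3+0) = 4
R[3] = max(2+4, 3+2, 8+0) = 8
R[4] = max(2+8, 3+4, 8+2, 7+0) = 10
R[5] = max(2+10, 3+8, 8+4, 7+2, 14+0) = 14
R[6] = max(2+14, 3+10, 8+8, 7+4, 14+2, 12+0) = 16
R[7] = max(2+16, 3+14, 8+10, …, 12+2, 14+0) = 18
R[8] = max(2+18, 3+16, 8+14, …, 14+2, 27+0) = 27
R[9] = max(2+27, 3+18, 8+16, …, 27+2, 32+0) = 32
R[10] = max(2+32, 3+27, 8+18, …, 32+2, 21+0) = 34
R[11] = max(2+34, 3+32, 8+27, …, 21+2, 36+0) = 36
One optimal cutting: 9 + 1 + 1 → $32 + $2 + $2 = $36.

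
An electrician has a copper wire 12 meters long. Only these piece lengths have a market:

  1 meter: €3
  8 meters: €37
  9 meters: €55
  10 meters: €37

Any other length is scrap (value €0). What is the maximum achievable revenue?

Let r[k] be the best obtainable value from length k. For each k, try every first piece i and keep the best of price[i] + r[k−i].
r[1] = 3
r[2] = 6  (first piece 1, then r[1]=3)
r[3] = 9  (first piece 1, then r[2]=6)
r[4] = 12  (first piece 1, then r[3]=9)
r[5] = 15  (first piece 1, then r[4]=12)
r[6] = 18  (first piece 1, then r[5]=15)
r[7] = 21  (first piece 1, then r[6]=18)
r[8] = max(3+21, 37+0) = 37
r[9] = max(3+37, 37+3, 55+0) = 55
r[10] = max(3+55, 37+6, 55+3, 37+0) = 58
r[11] = max(3+58, 37+9, 55+6, 37+3) = 61
r[12] = max(3+61, 37+12, 55+9, 37+6) = 64
One optimal cutting: 9 + 1 + 1 + 1 → €64.

64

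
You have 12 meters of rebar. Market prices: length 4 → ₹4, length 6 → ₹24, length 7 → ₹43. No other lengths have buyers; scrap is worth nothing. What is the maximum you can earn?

48

Build best[k] bottom-up: best[k] = max over allowed piece i of (p[i] + best[k−i]).
best[1] = 0
best[2] = 0
best[3] = 0
best[4] = 4
best[5] = 4
best[6] = 24
best[7] = 43
best[8] = 43
best[9] = 43
best[10] = 43
best[11] = 47  (first piece 4, then best[7]=43)
best[12] = 48  (first piece 6, then best[6]=24)
One optimal cutting: 6 + 6 → ₹48.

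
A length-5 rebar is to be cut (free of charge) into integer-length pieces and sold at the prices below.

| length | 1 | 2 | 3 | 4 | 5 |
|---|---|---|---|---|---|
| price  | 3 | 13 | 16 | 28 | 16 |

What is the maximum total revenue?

Consider every possible first cut. R[k] is the best of p[i]+R[k−i] over all sellable i≤k.
R[1] = 3
R[2] = 13
R[3] = 16  (first piece 1, then R[2]=13)
R[4] = 28
R[5] = 31  (first piece 1, then R[4]=28)
One optimal cutting: 4 + 1 → ₹28 + ₹3 = ₹31.

31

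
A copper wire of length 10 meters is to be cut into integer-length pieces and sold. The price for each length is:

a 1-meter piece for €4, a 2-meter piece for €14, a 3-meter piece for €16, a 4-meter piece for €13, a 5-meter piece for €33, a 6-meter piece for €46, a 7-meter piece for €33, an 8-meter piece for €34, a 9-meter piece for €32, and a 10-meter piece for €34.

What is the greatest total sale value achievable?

Build R[k] bottom-up: R[k] = max over allowed piece i of (p[i] + R[k−i]).
R[1] = 4
R[2] = 14
R[3] = 18  (first piece 1, then R[2]=14)
R[4] = 28  (first piece 2, then R[2]=14)
R[5] = 33
R[6] = 46
R[7] = 50  (first piece 1, then R[6]=46)
R[8] = 60  (first piece 2, then R[6]=46)
R[9] = 64  (first piece 1, then R[8]=60)
R[10] = 74  (first piece 2, then R[8]=60)
One optimal cutting: 6 + 2 + 2 → €46 + €14 + €14 = €74.

74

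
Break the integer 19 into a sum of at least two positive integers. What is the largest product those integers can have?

Fill P[k] for k=2..19: at each k try every first piece i and multiply by the better of (k−i) uncut or P[k−i].
Small cases: P[2]=1, P[3]=2, P[4]=4, P[5]=6, P[6]=9, P[7]=12, P[8]=18, P[9]=27, P[10]=36, P[11]=54, P[12]=81.
P[13] = max(1×81, 2×54, 3×36, …, 11×2, 12×1) = 108
P[14] = max(1×108, 2×81, 3×54, …, 12×2, 13×1) = 162
P[15] = max(1×162, 2×108, 3×81, …, 13×2, 14×1) = 243
P[16] = max(1×243, 2×162, 3×108, …, 14×2, 15×1) = 324
P[17] = max(1×324, 2×243, 3×162, …, 15×2, 16×1) = 486
P[18] = max(1×486, 2×324, 3×243, …, 16×2, 17×1) = 729
P[19] = max(1×729, 2×486, 3×324, …, 17×2, 18×1) = 972
One optimal split: 3 + 3 + 3 + 3 + 3 + 2 + 2; product 3×3×3×3×3×2×2 = 972.

972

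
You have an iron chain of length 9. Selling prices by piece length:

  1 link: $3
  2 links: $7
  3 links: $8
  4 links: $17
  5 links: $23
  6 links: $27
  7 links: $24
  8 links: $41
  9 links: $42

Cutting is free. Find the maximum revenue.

44

Let r[k] be the best obtainable value from length k. For each k, try every first piece i and keep the best of price[i] + r[k−i].
r[1] = 3
r[2] = max(3+3, 7+0) = 7
r[3] = max(3+7, 7+3, 8+0) = 10
r[4] = max(3+10, 7+7, 8+3, 17+0) = 17
r[5] = max(3+17, 7+10, 8+7, 17+3, 23+0) = 23
r[6] = max(3+23, 7+17, 8+10, 17+7, 23+3, 27+0) = 27
r[7] = max(3+27, 7+23, 8+17, …, 27+3, 24+0) = 30
r[8] = max(3+30, 7+27, 8+23, …, 24+3, 41+0) = 41
r[9] = max(3+41, 7+30, 8+27, …, 41+3, 42+0) = 44
One optimal cutting: 8 + 1 → $41 + $3 = $44.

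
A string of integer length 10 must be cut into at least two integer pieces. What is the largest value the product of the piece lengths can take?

36

Define f[k] = max over 1≤i<k of i · max(k−i, f[k−i]); the inner max lets the remainder stay uncut if that's better.
f[2] = 1×max(1,0) = 1×1 = 1
f[3] = 1×max(2,1) = 1×2 = 2
f[4] = 2×max(2,1) = 2×2 = 4
f[5] = 2×max(3,2) = 2×3 = 6
f[6] = 3×max(3,2) = 3×3 = 9
f[7] = 2×max(5,6) = 2×6 = 12
f[8] = 2×max(6,9) = 2×9 = 18
f[9] = 3×max(6,9) = 3×9 = 27
f[10] = 2×max(8,18) = 2×18 = 36
One optimal split: 3 + 3 + 2 + 2; product 3×3×2×2 = 36.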